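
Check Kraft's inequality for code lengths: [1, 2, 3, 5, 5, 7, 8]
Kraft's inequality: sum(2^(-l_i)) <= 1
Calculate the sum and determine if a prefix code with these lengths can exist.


Sum = 2^(-1) + 2^(-2) + 2^(-3) + 2^(-5) + 2^(-5) + 2^(-7) + 2^(-8)
    = 0.5 + 0.25 + 0.125 + 0.03125 + 0.03125 + 0.0078125 + 0.00390625
    = 243/256 = 0.94921875
Since 0.94921875 <= 1, Kraft's inequality IS satisfied.
A prefix code with these lengths CAN exist.

Kraft sum = 0.94921875. Satisfied.


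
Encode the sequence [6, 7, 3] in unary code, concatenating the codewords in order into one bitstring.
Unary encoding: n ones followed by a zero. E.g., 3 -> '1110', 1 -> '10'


Encode each number as n ones followed by a terminating 0:
  6 -> 1111110 (7 bits)
  7 -> 11111110 (8 bits)
  3 -> 1110 (4 bits)
Total length = 7 + 8 + 4 = 19 bits.

Unary([6, 7, 3]) = 1111110111111101110 (19 bits)


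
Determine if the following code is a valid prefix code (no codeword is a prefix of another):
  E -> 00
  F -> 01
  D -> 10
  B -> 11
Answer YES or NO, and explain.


Checking each pair (does one codeword prefix another?):
  E='00' vs F='01': no prefix
  E='00' vs D='10': no prefix
  E='00' vs B='11': no prefix
  F='01' vs E='00': no prefix
  F='01' vs D='10': no prefix
  F='01' vs B='11': no prefix
  D='10' vs E='00': no prefix
  D='10' vs F='01': no prefix
  D='10' vs B='11': no prefix
  B='11' vs E='00': no prefix
  B='11' vs F='01': no prefix
  B='11' vs D='10': no prefix
No violation found over all pairs.

YES -- this is a valid prefix code. No codeword is a prefix of any other codeword.


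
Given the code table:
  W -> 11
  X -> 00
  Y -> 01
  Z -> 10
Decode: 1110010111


Decoding:
11 -> W
10 -> Z
01 -> Y
01 -> Y
11 -> W


Result: WZYYW


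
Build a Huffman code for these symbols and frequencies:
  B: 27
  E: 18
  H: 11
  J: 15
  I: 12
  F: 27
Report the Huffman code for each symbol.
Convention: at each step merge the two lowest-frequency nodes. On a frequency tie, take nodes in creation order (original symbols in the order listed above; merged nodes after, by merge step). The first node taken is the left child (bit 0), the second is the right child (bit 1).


Huffman tree construction:
Step 1: Merge H(11) + I(12) = 23
Step 2: Merge J(15) + E(18) = 33
Step 3: Merge (H+I)(23) + B(27) = 50
Step 4: Merge F(27) + (J+E)(33) = 60
Step 5: Merge ((H+I)+B)(50) + (F+(J+E))(60) = 110
Read each symbol's code off the tree from the root (left child = 0, right child = 1).

Codes:
  B: 01 (length 2)
  E: 111 (length 3)
  H: 000 (length 3)
  J: 110 (length 3)
  I: 001 (length 3)
  F: 10 (length 2)
Average code length: 276/110 = 2.5091 bits/symbol


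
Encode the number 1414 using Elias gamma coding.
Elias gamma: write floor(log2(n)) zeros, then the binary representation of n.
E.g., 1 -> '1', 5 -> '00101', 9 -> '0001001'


num_bits = floor(log2(1414)) + 1 = 11
leading_zeros = num_bits - 1 = 10
binary(1414) = 10110000110

Elias gamma(1414) = '0000000000' + '10110000110' = 000000000010110000110 (21 bits)


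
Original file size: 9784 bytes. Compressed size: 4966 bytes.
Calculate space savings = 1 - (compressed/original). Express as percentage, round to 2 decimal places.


ratio = compressed/original = 4966/9784 = 0.507563
savings = 1 - ratio = 1 - 0.507563 = 0.492437
as a percentage: 0.492437 * 100 = 49.24%

Space savings = 1 - 4966/9784 = 49.24%


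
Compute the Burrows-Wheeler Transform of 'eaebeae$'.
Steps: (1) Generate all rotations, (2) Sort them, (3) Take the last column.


Rotations (sorted):
  0: $eaebeae -> last char: e
  1: ae$eaebe -> last char: e
  2: aebeae$e -> last char: e
  3: beae$eae -> last char: e
  4: e$eaebea -> last char: a
  5: eae$eaeb -> last char: b
  6: eaebeae$ -> last char: $
  7: ebeae$ea -> last char: a


BWT = eeeeab$a


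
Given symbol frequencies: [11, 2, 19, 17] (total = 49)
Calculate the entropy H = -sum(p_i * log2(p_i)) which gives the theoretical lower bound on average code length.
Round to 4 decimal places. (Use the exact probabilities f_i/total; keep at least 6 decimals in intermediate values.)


Per-symbol terms -p_i * log2(p_i) with p_i = f_i/49:
  p = 11/49 = 0.224490: log2(p) = -2.155278, -p*log2(p) = 0.483838
  p = 2/49 = 0.040816: log2(p) = -4.614710, -p*log2(p) = 0.188356
  p = 19/49 = 0.387755: log2(p) = -1.366782, -p*log2(p) = 0.529977
  p = 17/49 = 0.346939: log2(p) = -1.527247, -p*log2(p) = 0.529861
H = 0.483838 + 0.188356 + 0.529977 + 0.529861 = 1.732032

H = 1.732 bits/symbol


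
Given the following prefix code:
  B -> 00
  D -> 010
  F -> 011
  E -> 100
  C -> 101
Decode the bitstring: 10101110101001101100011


Decoding step by step:
Bits 101 -> C
Bits 011 -> F
Bits 101 -> C
Bits 010 -> D
Bits 011 -> F
Bits 011 -> F
Bits 00 -> B
Bits 011 -> F


Decoded message: CFCDFFBF


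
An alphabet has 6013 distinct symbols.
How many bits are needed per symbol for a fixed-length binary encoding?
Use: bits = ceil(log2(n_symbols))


log2(6013) = 12.5539
Bracket: 2^12 = 4096 < 6013 <= 2^13 = 8192
So ceil(log2(6013)) = 13

bits = ceil(log2(6013)) = ceil(12.5539) = 13 bits


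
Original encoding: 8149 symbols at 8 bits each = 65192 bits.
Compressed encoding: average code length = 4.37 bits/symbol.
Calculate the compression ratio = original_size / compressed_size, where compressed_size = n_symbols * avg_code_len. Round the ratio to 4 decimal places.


original_size = n_symbols * orig_bits = 8149 * 8 = 65192 bits
compressed_size = n_symbols * avg_code_len = 8149 * 4.37 = 35611.13 bits
ratio = original_size / compressed_size = 65192 / 35611.13 = 1.8307

Compression ratio = 1.8307


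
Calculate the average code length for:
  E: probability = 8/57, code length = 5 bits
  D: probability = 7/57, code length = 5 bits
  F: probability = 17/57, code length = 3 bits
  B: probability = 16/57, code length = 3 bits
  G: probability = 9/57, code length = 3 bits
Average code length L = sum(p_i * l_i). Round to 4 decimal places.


Weighted contributions p_i * l_i:
  E: (8/57) * 5 = 40/57
  D: (7/57) * 5 = 35/57
  F: (17/57) * 3 = 51/57
  B: (16/57) * 3 = 48/57
  G: (9/57) * 3 = 27/57
Sum = (40 + 35 + 51 + 48 + 27)/57 = 201/57

L = 201/57 = 3.5263 bits/symbol


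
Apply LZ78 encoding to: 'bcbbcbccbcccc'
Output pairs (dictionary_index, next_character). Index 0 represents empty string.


LZ78 encoding steps:
Dictionary: {0: ''}
Step 1: w='' (idx 0), next='b' -> output (0, 'b'), add 'b' as idx 1
Step 2: w='' (idx 0), next='c' -> output (0, 'c'), add 'c' as idx 2
Step 3: w='b' (idx 1), next='b' -> output (1, 'b'), add 'bb' as idx 3
Step 4: w='c' (idx 2), next='b' -> output (2, 'b'), add 'cb' as idx 4
Step 5: w='c' (idx 2), next='c' -> output (2, 'c'), add 'cc' as idx 5
Step 6: w='b' (idx 1), next='c' -> output (1, 'c'), add 'bc' as idx 6
Step 7: w='cc' (idx 5), next='c' -> output (5, 'c'), add 'ccc' as idx 7


Encoded: [(0, 'b'), (0, 'c'), (1, 'b'), (2, 'b'), (2, 'c'), (1, 'c'), (5, 'c')]


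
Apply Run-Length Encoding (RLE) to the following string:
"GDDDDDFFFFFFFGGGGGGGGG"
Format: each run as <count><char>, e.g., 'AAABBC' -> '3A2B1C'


Scanning runs left to right:
  i=0: run of 'G' x 1 -> '1G'
  i=1: run of 'D' x 5 -> '5D'
  i=6: run of 'F' x 7 -> '7F'
  i=13: run of 'G' x 9 -> '9G'

RLE = 1G5D7F9G


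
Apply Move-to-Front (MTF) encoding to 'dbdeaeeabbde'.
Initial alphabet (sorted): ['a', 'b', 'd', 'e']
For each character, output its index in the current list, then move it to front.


MTF encoding:
'd': index 2 in ['a', 'b', 'd', 'e'] -> ['d', 'a', 'b', 'e']
'b': index 2 in ['d', 'a', 'b', 'e'] -> ['b', 'd', 'a', 'e']
'd': index 1 in ['b', 'd', 'a', 'e'] -> ['d', 'b', 'a', 'e']
'e': index 3 in ['d', 'b', 'a', 'e'] -> ['e', 'd', 'b', 'a']
'a': index 3 in ['e', 'd', 'b', 'a'] -> ['a', 'e', 'd', 'b']
'e': index 1 in ['a', 'e', 'd', 'b'] -> ['e', 'a', 'd', 'b']
'e': index 0 in ['e', 'a', 'd', 'b'] -> ['e', 'a', 'd', 'b']
'a': index 1 in ['e', 'a', 'd', 'b'] -> ['a', 'e', 'd', 'b']
'b': index 3 in ['a', 'e', 'd', 'b'] -> ['b', 'a', 'e', 'd']
'b': index 0 in ['b', 'a', 'e', 'd'] -> ['b', 'a', 'e', 'd']
'd': index 3 in ['b', 'a', 'e', 'd'] -> ['d', 'b', 'a', 'e']
'e': index 3 in ['d', 'b', 'a', 'e'] -> ['e', 'd', 'b', 'a']


Output: [2, 2, 1, 3, 3, 1, 0, 1, 3, 0, 3, 3]


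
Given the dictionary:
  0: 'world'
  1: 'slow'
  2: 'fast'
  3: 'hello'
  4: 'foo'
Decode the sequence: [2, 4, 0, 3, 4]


Look up each index in the dictionary:
  2 -> 'fast'
  4 -> 'foo'
  0 -> 'world'
  3 -> 'hello'
  4 -> 'foo'

Decoded: "fast foo world hello foo"


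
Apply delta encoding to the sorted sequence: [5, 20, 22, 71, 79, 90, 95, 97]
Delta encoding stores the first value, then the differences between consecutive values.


First value: 5
Deltas:
  20 - 5 = 15
  22 - 20 = 2
  71 - 22 = 49
  79 - 71 = 8
  90 - 79 = 11
  95 - 90 = 5
  97 - 95 = 2


Delta encoded: [5, 15, 2, 49, 8, 11, 5, 2]


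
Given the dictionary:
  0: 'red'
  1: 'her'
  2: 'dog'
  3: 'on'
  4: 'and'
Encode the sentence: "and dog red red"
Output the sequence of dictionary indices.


Look up each word in the dictionary:
  'and' -> 4
  'dog' -> 2
  'red' -> 0
  'red' -> 0

Encoded: [4, 2, 0, 0]


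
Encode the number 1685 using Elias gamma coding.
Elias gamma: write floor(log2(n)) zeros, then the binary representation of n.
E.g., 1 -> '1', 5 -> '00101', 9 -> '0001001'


num_bits = floor(log2(1685)) + 1 = 11
leading_zeros = num_bits - 1 = 10
binary(1685) = 11010010101

Elias gamma(1685) = '0000000000' + '11010010101' = 000000000011010010101 (21 bits)


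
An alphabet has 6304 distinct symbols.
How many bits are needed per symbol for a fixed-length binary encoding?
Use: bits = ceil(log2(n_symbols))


log2(6304) = 12.6221
Bracket: 2^12 = 4096 < 6304 <= 2^13 = 8192
So ceil(log2(6304)) = 13

bits = ceil(log2(6304)) = ceil(12.6221) = 13 bits


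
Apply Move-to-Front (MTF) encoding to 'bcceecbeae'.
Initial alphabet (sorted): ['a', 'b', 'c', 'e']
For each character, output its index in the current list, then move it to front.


MTF encoding:
'b': index 1 in ['a', 'b', 'c', 'e'] -> ['b', 'a', 'c', 'e']
'c': index 2 in ['b', 'a', 'c', 'e'] -> ['c', 'b', 'a', 'e']
'c': index 0 in ['c', 'b', 'a', 'e'] -> ['c', 'b', 'a', 'e']
'e': index 3 in ['c', 'b', 'a', 'e'] -> ['e', 'c', 'b', 'a']
'e': index 0 in ['e', 'c', 'b', 'a'] -> ['e', 'c', 'b', 'a']
'c': index 1 in ['e', 'c', 'b', 'a'] -> ['c', 'e', 'b', 'a']
'b': index 2 in ['c', 'e', 'b', 'a'] -> ['b', 'c', 'e', 'a']
'e': index 2 in ['b', 'c', 'e', 'a'] -> ['e', 'b', 'c', 'a']
'a': index 3 in ['e', 'b', 'c', 'a'] -> ['a', 'e', 'b', 'c']
'e': index 1 in ['a', 'e', 'b', 'c'] -> ['e', 'a', 'b', 'c']


Output: [1, 2, 0, 3, 0, 1, 2, 2, 3, 1]


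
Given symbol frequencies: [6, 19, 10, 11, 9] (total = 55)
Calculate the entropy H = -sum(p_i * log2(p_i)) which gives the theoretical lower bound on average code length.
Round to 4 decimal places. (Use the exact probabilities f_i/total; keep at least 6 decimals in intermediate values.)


Per-symbol terms -p_i * log2(p_i) with p_i = f_i/55:
  p = 6/55 = 0.109091: log2(p) = -3.196397, -p*log2(p) = 0.348698
  p = 19/55 = 0.345455: log2(p) = -1.533432, -p*log2(p) = 0.529731
  p = 10/55 = 0.181818: log2(p) = -2.459432, -p*log2(p) = 0.447169
  p = 11/55 = 0.200000: log2(p) = -2.321928, -p*log2(p) = 0.464386
  p = 9/55 = 0.163636: log2(p) = -2.611435, -p*log2(p) = 0.427326
H = 0.348698 + 0.529731 + 0.447169 + 0.464386 + 0.427326 = 2.217310

H = 2.2173 bits/symbol


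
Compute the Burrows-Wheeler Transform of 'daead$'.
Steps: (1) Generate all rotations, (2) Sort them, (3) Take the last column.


Rotations (sorted):
  0: $daead -> last char: d
  1: ad$dae -> last char: e
  2: aead$d -> last char: d
  3: d$daea -> last char: a
  4: daead$ -> last char: $
  5: ead$da -> last char: a


BWT = deda$a


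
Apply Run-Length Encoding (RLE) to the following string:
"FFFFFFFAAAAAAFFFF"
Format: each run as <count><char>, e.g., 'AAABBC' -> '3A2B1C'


Scanning runs left to right:
  i=0: run of 'F' x 7 -> '7F'
  i=7: run of 'A' x 6 -> '6A'
  i=13: run of 'F' x 4 -> '4F'

RLE = 7F6A4F


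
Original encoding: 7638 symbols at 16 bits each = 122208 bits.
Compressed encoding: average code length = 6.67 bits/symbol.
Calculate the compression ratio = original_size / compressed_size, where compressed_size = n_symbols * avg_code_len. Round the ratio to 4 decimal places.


original_size = n_symbols * orig_bits = 7638 * 16 = 122208 bits
compressed_size = n_symbols * avg_code_len = 7638 * 6.67 = 50945.46 bits
ratio = original_size / compressed_size = 122208 / 50945.46 = 2.3988

Compression ratio = 2.3988


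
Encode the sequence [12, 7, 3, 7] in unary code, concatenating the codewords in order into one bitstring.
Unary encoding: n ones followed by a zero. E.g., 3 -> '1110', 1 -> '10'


Encode each number as n ones followed by a terminating 0:
  12 -> 1111111111110 (13 bits)
  7 -> 11111110 (8 bits)
  3 -> 1110 (4 bits)
  7 -> 11111110 (8 bits)
Total length = 13 + 8 + 4 + 8 = 33 bits.

Unary([12, 7, 3, 7]) = 111111111111011111110111011111110 (33 bits)


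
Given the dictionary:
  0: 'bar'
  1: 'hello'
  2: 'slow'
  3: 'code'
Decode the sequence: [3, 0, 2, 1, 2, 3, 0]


Look up each index in the dictionary:
  3 -> 'code'
  0 -> 'bar'
  2 -> 'slow'
  1 -> 'hello'
  2 -> 'slow'
  3 -> 'code'
  0 -> 'bar'

Decoded: "code bar slow hello slow code bar"


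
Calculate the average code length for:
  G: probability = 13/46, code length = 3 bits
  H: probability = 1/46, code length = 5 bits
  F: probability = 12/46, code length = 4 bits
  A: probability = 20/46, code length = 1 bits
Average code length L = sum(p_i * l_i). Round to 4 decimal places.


Weighted contributions p_i * l_i:
  G: (13/46) * 3 = 39/46
  H: (1/46) * 5 = 5/46
  F: (12/46) * 4 = 48/46
  A: (20/46) * 1 = 20/46
Sum = (39 + 5 + 48 + 20)/46 = 112/46

L = 112/46 = 2.4348 bits/symbol


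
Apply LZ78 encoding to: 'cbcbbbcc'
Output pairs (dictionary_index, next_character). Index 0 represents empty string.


LZ78 encoding steps:
Dictionary: {0: ''}
Step 1: w='' (idx 0), next='c' -> output (0, 'c'), add 'c' as idx 1
Step 2: w='' (idx 0), next='b' -> output (0, 'b'), add 'b' as idx 2
Step 3: w='c' (idx 1), next='b' -> output (1, 'b'), add 'cb' as idx 3
Step 4: w='b' (idx 2), next='b' -> output (2, 'b'), add 'bb' as idx 4
Step 5: w='c' (idx 1), next='c' -> output (1, 'c'), add 'cc' as idx 5


Encoded: [(0, 'c'), (0, 'b'), (1, 'b'), (2, 'b'), (1, 'c')]


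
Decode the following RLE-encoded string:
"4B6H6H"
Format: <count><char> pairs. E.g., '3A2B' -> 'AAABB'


Expanding each <count><char> pair:
  4B -> 'BBBB'
  6H -> 'HHHHHH'
  6H -> 'HHHHHH'

Decoded = BBBBHHHHHHHHHHHH


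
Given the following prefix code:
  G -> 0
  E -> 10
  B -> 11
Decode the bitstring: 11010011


Decoding step by step:
Bits 11 -> B
Bits 0 -> G
Bits 10 -> E
Bits 0 -> G
Bits 11 -> B


Decoded message: BGEGB


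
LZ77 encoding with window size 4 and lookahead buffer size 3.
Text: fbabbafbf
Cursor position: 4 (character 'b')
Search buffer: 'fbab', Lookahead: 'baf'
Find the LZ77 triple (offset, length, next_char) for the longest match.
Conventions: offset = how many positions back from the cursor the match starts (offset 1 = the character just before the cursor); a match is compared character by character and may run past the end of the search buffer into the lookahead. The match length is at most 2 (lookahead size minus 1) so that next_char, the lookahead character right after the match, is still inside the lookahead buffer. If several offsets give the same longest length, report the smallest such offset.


Try each offset into the search buffer:
  offset=1 (pos 3, char 'b'): match length 1
  offset=2 (pos 2, char 'a'): match length 0
  offset=3 (pos 1, char 'b'): match length 2
  offset=4 (pos 0, char 'f'): match length 0
Longest match has length 2 at offset 3.
next_char = character at position 4 + 2 = 6 -> 'f'

Best match: offset=3, length=2 (matching 'ba' starting at position 1)
LZ77 triple: (3, 2, 'f')


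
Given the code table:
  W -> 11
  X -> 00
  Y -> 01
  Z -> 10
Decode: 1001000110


Decoding:
10 -> Z
01 -> Y
00 -> X
01 -> Y
10 -> Z


Result: ZYXYZ


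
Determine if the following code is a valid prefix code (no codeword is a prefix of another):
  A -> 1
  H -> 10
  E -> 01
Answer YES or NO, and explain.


Checking each pair (does one codeword prefix another?):
  A='1' vs H='10': prefix -- VIOLATION

NO -- this is NOT a valid prefix code. A (1) is a prefix of H (10).


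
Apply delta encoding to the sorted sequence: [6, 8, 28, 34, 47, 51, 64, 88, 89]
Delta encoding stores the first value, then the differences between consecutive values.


First value: 6
Deltas:
  8 - 6 = 2
  28 - 8 = 20
  34 - 28 = 6
  47 - 34 = 13
  51 - 47 = 4
  64 - 51 = 13
  88 - 64 = 24
  89 - 88 = 1


Delta encoded: [6, 2, 20, 6, 13, 4, 13, 24, 1]


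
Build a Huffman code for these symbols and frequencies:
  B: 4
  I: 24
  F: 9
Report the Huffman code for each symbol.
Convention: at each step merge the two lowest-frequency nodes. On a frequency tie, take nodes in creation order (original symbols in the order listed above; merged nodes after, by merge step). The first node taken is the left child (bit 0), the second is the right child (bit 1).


Huffman tree construction:
Step 1: Merge B(4) + F(9) = 13
Step 2: Merge (B+F)(13) + I(24) = 37
Read each symbol's code off the tree from the root (left child = 0, right child = 1).

Codes:
  B: 00 (length 2)
  I: 1 (length 1)
  F: 01 (length 2)
Average code length: 50/37 = 1.3514 bits/symbol


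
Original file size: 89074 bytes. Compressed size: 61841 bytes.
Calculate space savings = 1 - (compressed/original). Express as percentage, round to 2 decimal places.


ratio = compressed/original = 61841/89074 = 0.694265
savings = 1 - ratio = 1 - 0.694265 = 0.305735
as a percentage: 0.305735 * 100 = 30.57%

Space savings = 1 - 61841/89074 = 30.57%


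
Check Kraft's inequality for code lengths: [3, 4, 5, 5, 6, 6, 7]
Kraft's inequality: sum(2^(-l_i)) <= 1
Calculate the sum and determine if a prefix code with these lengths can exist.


Sum = 2^(-3) + 2^(-4) + 2^(-5) + 2^(-5) + 2^(-6) + 2^(-6) + 2^(-7)
    = 0.125 + 0.0625 + 0.03125 + 0.03125 + 0.015625 + 0.015625 + 0.0078125
    = 37/128 = 0.2890625
Since 0.2890625 <= 1, Kraft's inequality IS satisfied.
A prefix code with these lengths CAN exist.

Kraft sum = 0.2890625. Satisfied.


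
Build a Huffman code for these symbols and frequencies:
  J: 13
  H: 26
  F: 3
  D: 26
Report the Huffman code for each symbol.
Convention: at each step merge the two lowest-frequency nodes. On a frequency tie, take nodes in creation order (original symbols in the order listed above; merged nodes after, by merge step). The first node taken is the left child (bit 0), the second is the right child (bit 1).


Huffman tree construction:
Step 1: Merge F(3) + J(13) = 16
Step 2: Merge (F+J)(16) + H(26) = 42
Step 3: Merge D(26) + ((F+J)+H)(42) = 68
Read each symbol's code off the tree from the root (left child = 0, right child = 1).

Codes:
  J: 101 (length 3)
  H: 11 (length 2)
  F: 100 (length 3)
  D: 0 (length 1)
Average code length: 126/68 = 1.8529 bits/symbol


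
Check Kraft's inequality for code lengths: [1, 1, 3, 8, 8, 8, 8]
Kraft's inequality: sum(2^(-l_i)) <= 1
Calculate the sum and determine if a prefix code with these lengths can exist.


Sum = 2^(-1) + 2^(-1) + 2^(-3) + 2^(-8) + 2^(-8) + 2^(-8) + 2^(-8)
    = 0.5 + 0.5 + 0.125 + 0.00390625 + 0.00390625 + 0.00390625 + 0.00390625
    = 292/256 = 1.140625
Since 1.140625 > 1, Kraft's inequality is NOT satisfied.
A prefix code with these lengths CANNOT exist.

Kraft sum = 1.140625. Not satisfied.


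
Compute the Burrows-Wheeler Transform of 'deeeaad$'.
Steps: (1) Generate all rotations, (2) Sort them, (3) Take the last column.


Rotations (sorted):
  0: $deeeaad -> last char: d
  1: aad$deee -> last char: e
  2: ad$deeea -> last char: a
  3: d$deeeaa -> last char: a
  4: deeeaad$ -> last char: $
  5: eaad$dee -> last char: e
  6: eeaad$de -> last char: e
  7: eeeaad$d -> last char: d


BWT = deaa$eed


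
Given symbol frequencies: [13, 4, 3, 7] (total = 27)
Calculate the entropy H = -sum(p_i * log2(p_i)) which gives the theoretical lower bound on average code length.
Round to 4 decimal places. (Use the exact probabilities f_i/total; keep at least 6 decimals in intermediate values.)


Per-symbol terms -p_i * log2(p_i) with p_i = f_i/27:
  p = 13/27 = 0.481481: log2(p) = -1.054448, -p*log2(p) = 0.507697
  p = 4/27 = 0.148148: log2(p) = -2.754888, -p*log2(p) = 0.408131
  p = 3/27 = 0.111111: log2(p) = -3.169925, -p*log2(p) = 0.352214
  p = 7/27 = 0.259259: log2(p) = -1.947533, -p*log2(p) = 0.504916
H = 0.507697 + 0.408131 + 0.352214 + 0.504916 = 1.772958

H = 1.773 bits/symbol


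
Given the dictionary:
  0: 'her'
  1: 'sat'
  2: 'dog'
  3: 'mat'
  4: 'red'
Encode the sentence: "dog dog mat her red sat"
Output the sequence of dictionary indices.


Look up each word in the dictionary:
  'dog' -> 2
  'dog' -> 2
  'mat' -> 3
  'her' -> 0
  'red' -> 4
  'sat' -> 1

Encoded: [2, 2, 3, 0, 4, 1]


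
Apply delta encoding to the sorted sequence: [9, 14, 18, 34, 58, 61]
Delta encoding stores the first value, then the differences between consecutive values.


First value: 9
Deltas:
  14 - 9 = 5
  18 - 14 = 4
  34 - 18 = 16
  58 - 34 = 24
  61 - 58 = 3


Delta encoded: [9, 5, 4, 16, 24, 3]


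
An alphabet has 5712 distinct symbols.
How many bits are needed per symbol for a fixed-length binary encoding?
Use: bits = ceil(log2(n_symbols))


log2(5712) = 12.4798
Bracket: 2^12 = 4096 < 5712 <= 2^13 = 8192
So ceil(log2(5712)) = 13

bits = ceil(log2(5712)) = ceil(12.4798) = 13 bits


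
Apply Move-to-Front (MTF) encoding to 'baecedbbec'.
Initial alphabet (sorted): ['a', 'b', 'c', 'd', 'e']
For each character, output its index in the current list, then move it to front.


MTF encoding:
'b': index 1 in ['a', 'b', 'c', 'd', 'e'] -> ['b', 'a', 'c', 'd', 'e']
'a': index 1 in ['b', 'a', 'c', 'd', 'e'] -> ['a', 'b', 'c', 'd', 'e']
'e': index 4 in ['a', 'b', 'c', 'd', 'e'] -> ['e', 'a', 'b', 'c', 'd']
'c': index 3 in ['e', 'a', 'b', 'c', 'd'] -> ['c', 'e', 'a', 'b', 'd']
'e': index 1 in ['c', 'e', 'a', 'b', 'd'] -> ['e', 'c', 'a', 'b', 'd']
'd': index 4 in ['e', 'c', 'a', 'b', 'd'] -> ['d', 'e', 'c', 'a', 'b']
'b': index 4 in ['d', 'e', 'c', 'a', 'b'] -> ['b', 'd', 'e', 'c', 'a']
'b': index 0 in ['b', 'd', 'e', 'c', 'a'] -> ['b', 'd', 'e', 'c', 'a']
'e': index 2 in ['b', 'd', 'e', 'c', 'a'] -> ['e', 'b', 'd', 'c', 'a']
'c': index 3 in ['e', 'b', 'd', 'c', 'a'] -> ['c', 'e', 'b', 'd', 'a']


Output: [1, 1, 4, 3, 1, 4, 4, 0, 2, 3]


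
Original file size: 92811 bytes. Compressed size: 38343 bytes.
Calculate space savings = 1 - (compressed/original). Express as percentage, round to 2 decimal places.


ratio = compressed/original = 38343/92811 = 0.41313
savings = 1 - ratio = 1 - 0.41313 = 0.58687
as a percentage: 0.58687 * 100 = 58.69%

Space savings = 1 - 38343/92811 = 58.69%


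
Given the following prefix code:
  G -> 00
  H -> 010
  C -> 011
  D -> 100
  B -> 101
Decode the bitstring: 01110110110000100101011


Decoding step by step:
Bits 011 -> C
Bits 101 -> B
Bits 101 -> B
Bits 100 -> D
Bits 00 -> G
Bits 100 -> D
Bits 101 -> B
Bits 011 -> C


Decoded message: CBBDGDBC


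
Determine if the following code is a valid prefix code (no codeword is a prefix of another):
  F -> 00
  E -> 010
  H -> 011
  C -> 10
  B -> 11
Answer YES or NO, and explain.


Checking each pair (does one codeword prefix another?):
  F='00' vs E='010': no prefix
  F='00' vs H='011': no prefix
  F='00' vs C='10': no prefix
  F='00' vs B='11': no prefix
  E='010' vs F='00': no prefix
  E='010' vs H='011': no prefix
  E='010' vs C='10': no prefix
  E='010' vs B='11': no prefix
  H='011' vs F='00': no prefix
  H='011' vs E='010': no prefix
  H='011' vs C='10': no prefix
  H='011' vs B='11': no prefix
  C='10' vs F='00': no prefix
  C='10' vs E='010': no prefix
  C='10' vs H='011': no prefix
  C='10' vs B='11': no prefix
  B='11' vs F='00': no prefix
  B='11' vs E='010': no prefix
  B='11' vs H='011': no prefix
  B='11' vs C='10': no prefix
No violation found over all pairs.

YES -- this is a valid prefix code. No codeword is a prefix of any other codeword.


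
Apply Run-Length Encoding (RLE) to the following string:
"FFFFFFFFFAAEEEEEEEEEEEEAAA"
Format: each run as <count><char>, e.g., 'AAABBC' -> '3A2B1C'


Scanning runs left to right:
  i=0: run of 'F' x 9 -> '9F'
  i=9: run of 'A' x 2 -> '2A'
  i=11: run of 'E' x 12 -> '12E'
  i=23: run of 'A' x 3 -> '3A'

RLE = 9F2A12E3A


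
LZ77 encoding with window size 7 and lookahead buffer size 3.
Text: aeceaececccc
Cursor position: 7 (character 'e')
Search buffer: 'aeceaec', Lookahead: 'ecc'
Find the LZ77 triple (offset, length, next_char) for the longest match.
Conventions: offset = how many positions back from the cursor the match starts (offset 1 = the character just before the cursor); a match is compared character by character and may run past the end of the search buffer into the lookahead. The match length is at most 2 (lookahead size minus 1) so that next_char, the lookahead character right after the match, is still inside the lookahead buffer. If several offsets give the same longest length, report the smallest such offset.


Try each offset into the search buffer:
  offset=1 (pos 6, char 'c'): match length 0
  offset=2 (pos 5, char 'e'): match length 2
  offset=3 (pos 4, char 'a'): match length 0
  offset=4 (pos 3, char 'e'): match length 1
  offset=5 (pos 2, char 'c'): match length 0
  offset=6 (pos 1, char 'e'): match length 2
  offset=7 (pos 0, char 'a'): match length 0
Longest match has length 2, found at offsets 2, 6; take the smallest, offset 2.
next_char = character at position 7 + 2 = 9 -> 'c'

Best match: offset=2, length=2 (matching 'ec' starting at position 5)
LZ77 triple: (2, 2, 'c')


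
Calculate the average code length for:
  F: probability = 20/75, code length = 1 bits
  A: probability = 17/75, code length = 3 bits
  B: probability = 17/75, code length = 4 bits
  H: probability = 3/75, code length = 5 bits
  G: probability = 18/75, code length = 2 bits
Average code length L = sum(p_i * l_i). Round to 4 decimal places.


Weighted contributions p_i * l_i:
  F: (20/75) * 1 = 20/75
  A: (17/75) * 3 = 51/75
  B: (17/75) * 4 = 68/75
  H: (3/75) * 5 = 15/75
  G: (18/75) * 2 = 36/75
Sum = (20 + 51 + 68 + 15 + 36)/75 = 190/75

L = 190/75 = 2.5333 bits/symbol


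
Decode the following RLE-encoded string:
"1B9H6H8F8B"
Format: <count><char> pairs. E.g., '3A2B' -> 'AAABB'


Expanding each <count><char> pair:
  1B -> 'B'
  9H -> 'HHHHHHHHH'
  6H -> 'HHHHHH'
  8F -> 'FFFFFFFF'
  8B -> 'BBBBBBBB'

Decoded = BHHHHHHHHHHHHHHHFFFFFFFFBBBBBBBB


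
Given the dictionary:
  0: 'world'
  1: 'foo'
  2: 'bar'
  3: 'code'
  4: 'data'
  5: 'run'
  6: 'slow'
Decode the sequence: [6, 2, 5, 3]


Look up each index in the dictionary:
  6 -> 'slow'
  2 -> 'bar'
  5 -> 'run'
  3 -> 'code'

Decoded: "slow bar run code"


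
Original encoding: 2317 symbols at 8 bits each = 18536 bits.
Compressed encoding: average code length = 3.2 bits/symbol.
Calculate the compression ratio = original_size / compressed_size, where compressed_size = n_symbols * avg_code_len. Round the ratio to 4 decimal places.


original_size = n_symbols * orig_bits = 2317 * 8 = 18536 bits
compressed_size = n_symbols * avg_code_len = 2317 * 3.2 = 7414.4 bits
ratio = original_size / compressed_size = 18536 / 7414.4 = 2.5

Compression ratio = 2.5


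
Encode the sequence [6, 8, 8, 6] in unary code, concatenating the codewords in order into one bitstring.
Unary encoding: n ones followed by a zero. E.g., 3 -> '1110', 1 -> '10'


Encode each number as n ones followed by a terminating 0:
  6 -> 1111110 (7 bits)
  8 -> 111111110 (9 bits)
  8 -> 111111110 (9 bits)
  6 -> 1111110 (7 bits)
Total length = 7 + 9 + 9 + 7 = 32 bits.

Unary([6, 8, 8, 6]) = 11111101111111101111111101111110 (32 bits)


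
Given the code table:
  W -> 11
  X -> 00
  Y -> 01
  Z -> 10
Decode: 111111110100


Decoding:
11 -> W
11 -> W
11 -> W
11 -> W
01 -> Y
00 -> X


Result: WWWWYX


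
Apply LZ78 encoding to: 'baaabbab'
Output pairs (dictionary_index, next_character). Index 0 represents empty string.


LZ78 encoding steps:
Dictionary: {0: ''}
Step 1: w='' (idx 0), next='b' -> output (0, 'b'), add 'b' as idx 1
Step 2: w='' (idx 0), next='a' -> output (0, 'a'), add 'a' as idx 2
Step 3: w='a' (idx 2), next='a' -> output (2, 'a'), add 'aa' as idx 3
Step 4: w='b' (idx 1), next='b' -> output (1, 'b'), add 'bb' as idx 4
Step 5: w='a' (idx 2), next='b' -> output (2, 'b'), add 'ab' as idx 5


Encoded: [(0, 'b'), (0, 'a'), (2, 'a'), (1, 'b'), (2, 'b')]


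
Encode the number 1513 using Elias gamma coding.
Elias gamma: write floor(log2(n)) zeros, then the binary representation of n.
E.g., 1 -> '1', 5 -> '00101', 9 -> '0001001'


num_bits = floor(log2(1513)) + 1 = 11
leading_zeros = num_bits - 1 = 10
binary(1513) = 10111101001

Elias gamma(1513) = '0000000000' + '10111101001' = 000000000010111101001 (21 bits)


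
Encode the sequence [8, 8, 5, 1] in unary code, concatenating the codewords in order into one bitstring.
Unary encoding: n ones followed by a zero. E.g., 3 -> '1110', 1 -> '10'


Encode each number as n ones followed by a terminating 0:
  8 -> 111111110 (9 bits)
  8 -> 111111110 (9 bits)
  5 -> 111110 (6 bits)
  1 -> 10 (2 bits)
Total length = 9 + 9 + 6 + 2 = 26 bits.

Unary([8, 8, 5, 1]) = 11111111011111111011111010 (26 bits)


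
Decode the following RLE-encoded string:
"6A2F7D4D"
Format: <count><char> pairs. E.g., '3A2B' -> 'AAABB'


Expanding each <count><char> pair:
  6A -> 'AAAAAA'
  2F -> 'FF'
  7D -> 'DDDDDDD'
  4D -> 'DDDD'

Decoded = AAAAAAFFDDDDDDDDDDD


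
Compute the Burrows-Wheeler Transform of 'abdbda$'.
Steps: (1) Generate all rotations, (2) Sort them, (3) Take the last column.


Rotations (sorted):
  0: $abdbda -> last char: a
  1: a$abdbd -> last char: d
  2: abdbda$ -> last char: $
  3: bda$abd -> last char: d
  4: bdbda$a -> last char: a
  5: da$abdb -> last char: b
  6: dbda$ab -> last char: b


BWT = ad$dabb


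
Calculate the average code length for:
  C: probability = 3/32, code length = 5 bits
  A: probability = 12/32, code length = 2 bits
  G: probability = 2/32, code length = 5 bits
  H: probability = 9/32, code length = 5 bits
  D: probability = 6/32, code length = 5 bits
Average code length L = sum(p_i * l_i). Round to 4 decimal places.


Weighted contributions p_i * l_i:
  C: (3/32) * 5 = 15/32
  A: (12/32) * 2 = 24/32
  G: (2/32) * 5 = 10/32
  H: (9/32) * 5 = 45/32
  D: (6/32) * 5 = 30/32
Sum = (15 + 24 + 10 + 45 + 30)/32 = 124/32

L = 124/32 = 3.8750 bits/symbol


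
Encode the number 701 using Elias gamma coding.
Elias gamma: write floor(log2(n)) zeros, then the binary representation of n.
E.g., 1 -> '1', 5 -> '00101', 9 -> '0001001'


num_bits = floor(log2(701)) + 1 = 10
leading_zeros = num_bits - 1 = 9
binary(701) = 1010111101

Elias gamma(701) = '000000000' + '1010111101' = 0000000001010111101 (19 bits)


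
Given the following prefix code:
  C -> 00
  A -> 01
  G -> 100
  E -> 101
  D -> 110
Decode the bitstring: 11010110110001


Decoding step by step:
Bits 110 -> D
Bits 101 -> E
Bits 101 -> E
Bits 100 -> G
Bits 01 -> A


Decoded message: DEEGA


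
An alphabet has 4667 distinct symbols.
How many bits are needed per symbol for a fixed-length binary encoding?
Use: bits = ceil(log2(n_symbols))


log2(4667) = 12.1883
Bracket: 2^12 = 4096 < 4667 <= 2^13 = 8192
So ceil(log2(4667)) = 13

bits = ceil(log2(4667)) = ceil(12.1883) = 13 bits


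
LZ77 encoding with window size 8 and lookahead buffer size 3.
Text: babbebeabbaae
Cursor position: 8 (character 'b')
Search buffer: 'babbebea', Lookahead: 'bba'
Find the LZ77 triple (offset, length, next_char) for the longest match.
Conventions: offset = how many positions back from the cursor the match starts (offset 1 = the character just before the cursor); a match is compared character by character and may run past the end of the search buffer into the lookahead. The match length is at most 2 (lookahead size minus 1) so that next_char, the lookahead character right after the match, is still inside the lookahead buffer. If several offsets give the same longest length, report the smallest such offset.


Try each offset into the search buffer:
  offset=1 (pos 7, char 'a'): match length 0
  offset=2 (pos 6, char 'e'): match length 0
  offset=3 (pos 5, char 'b'): match length 1
  offset=4 (pos 4, char 'e'): match length 0
  offset=5 (pos 3, char 'b'): match length 1
  offset=6 (pos 2, char 'b'): match length 2
  offset=7 (pos 1, char 'a'): match length 0
  offset=8 (pos 0, char 'b'): match length 1
Longest match has length 2 at offset 6.
next_char = character at position 8 + 2 = 10 -> 'a'

Best match: offset=6, length=2 (matching 'bb' starting at position 2)
LZ77 triple: (6, 2, 'a')


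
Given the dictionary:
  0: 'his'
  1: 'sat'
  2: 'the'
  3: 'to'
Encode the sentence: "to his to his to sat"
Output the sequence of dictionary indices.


Look up each word in the dictionary:
  'to' -> 3
  'his' -> 0
  'to' -> 3
  'his' -> 0
  'to' -> 3
  'sat' -> 1

Encoded: [3, 0, 3, 0, 3, 1]


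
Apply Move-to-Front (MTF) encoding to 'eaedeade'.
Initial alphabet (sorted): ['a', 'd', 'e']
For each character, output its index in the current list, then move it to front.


MTF encoding:
'e': index 2 in ['a', 'd', 'e'] -> ['e', 'a', 'd']
'a': index 1 in ['e', 'a', 'd'] -> ['a', 'e', 'd']
'e': index 1 in ['a', 'e', 'd'] -> ['e', 'a', 'd']
'd': index 2 in ['e', 'a', 'd'] -> ['d', 'e', 'a']
'e': index 1 in ['d', 'e', 'a'] -> ['e', 'd', 'a']
'a': index 2 in ['e', 'd', 'a'] -> ['a', 'e', 'd']
'd': index 2 in ['a', 'e', 'd'] -> ['d', 'a', 'e']
'e': index 2 in ['d', 'a', 'e'] -> ['e', 'd', 'a']


Output: [2, 1, 1, 2, 1, 2, 2, 2]


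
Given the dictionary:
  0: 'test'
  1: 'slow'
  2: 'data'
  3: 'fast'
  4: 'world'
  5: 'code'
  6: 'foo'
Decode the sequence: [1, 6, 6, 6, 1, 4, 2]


Look up each index in the dictionary:
  1 -> 'slow'
  6 -> 'foo'
  6 -> 'foo'
  6 -> 'foo'
  1 -> 'slow'
  4 -> 'world'
  2 -> 'data'

Decoded: "slow foo foo foo slow world data"


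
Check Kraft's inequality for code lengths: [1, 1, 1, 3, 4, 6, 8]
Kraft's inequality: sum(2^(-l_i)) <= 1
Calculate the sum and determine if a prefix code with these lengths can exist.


Sum = 2^(-1) + 2^(-1) + 2^(-1) + 2^(-3) + 2^(-4) + 2^(-6) + 2^(-8)
    = 0.5 + 0.5 + 0.5 + 0.125 + 0.0625 + 0.015625 + 0.00390625
    = 437/256 = 1.70703125
Since 1.70703125 > 1, Kraft's inequality is NOT satisfied.
A prefix code with these lengths CANNOT exist.

Kraft sum = 1.70703125. Not satisfied.


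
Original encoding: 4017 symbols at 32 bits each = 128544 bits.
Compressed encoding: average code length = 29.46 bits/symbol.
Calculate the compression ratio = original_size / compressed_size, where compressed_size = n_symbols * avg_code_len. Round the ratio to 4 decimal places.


original_size = n_symbols * orig_bits = 4017 * 32 = 128544 bits
compressed_size = n_symbols * avg_code_len = 4017 * 29.46 = 118340.82 bits
ratio = original_size / compressed_size = 128544 / 118340.82 = 1.0862

Compression ratio = 1.0862


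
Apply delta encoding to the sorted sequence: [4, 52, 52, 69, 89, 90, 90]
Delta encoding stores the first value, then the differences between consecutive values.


First value: 4
Deltas:
  52 - 4 = 48
  52 - 52 = 0
  69 - 52 = 17
  89 - 69 = 20
  90 - 89 = 1
  90 - 90 = 0


Delta encoded: [4, 48, 0, 17, 20, 1, 0]


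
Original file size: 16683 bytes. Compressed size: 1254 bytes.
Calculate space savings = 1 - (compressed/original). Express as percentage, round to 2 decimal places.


ratio = compressed/original = 1254/16683 = 0.075166
savings = 1 - ratio = 1 - 0.075166 = 0.924834
as a percentage: 0.924834 * 100 = 92.48%

Space savings = 1 - 1254/16683 = 92.48%


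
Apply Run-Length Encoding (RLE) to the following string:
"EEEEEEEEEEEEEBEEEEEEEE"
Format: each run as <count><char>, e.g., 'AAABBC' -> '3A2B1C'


Scanning runs left to right:
  i=0: run of 'E' x 13 -> '13E'
  i=13: run of 'B' x 1 -> '1B'
  i=14: run of 'E' x 8 -> '8E'

RLE = 13E1B8E


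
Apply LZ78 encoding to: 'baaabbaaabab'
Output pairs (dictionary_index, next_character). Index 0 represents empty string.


LZ78 encoding steps:
Dictionary: {0: ''}
Step 1: w='' (idx 0), next='b' -> output (0, 'b'), add 'b' as idx 1
Step 2: w='' (idx 0), next='a' -> output (0, 'a'), add 'a' as idx 2
Step 3: w='a' (idx 2), next='a' -> output (2, 'a'), add 'aa' as idx 3
Step 4: w='b' (idx 1), next='b' -> output (1, 'b'), add 'bb' as idx 4
Step 5: w='aa' (idx 3), next='a' -> output (3, 'a'), add 'aaa' as idx 5
Step 6: w='b' (idx 1), next='a' -> output (1, 'a'), add 'ba' as idx 6
Step 7: w='b' (idx 1), end of input -> output (1, '')


Encoded: [(0, 'b'), (0, 'a'), (2, 'a'), (1, 'b'), (3, 'a'), (1, 'a'), (1, '')]


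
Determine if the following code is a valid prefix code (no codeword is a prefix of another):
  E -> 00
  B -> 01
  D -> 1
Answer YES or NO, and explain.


Checking each pair (does one codeword prefix another?):
  E='00' vs B='01': no prefix
  E='00' vs D='1': no prefix
  B='01' vs E='00': no prefix
  B='01' vs D='1': no prefix
  D='1' vs E='00': no prefix
  D='1' vs B='01': no prefix
No violation found over all pairs.

YES -- this is a valid prefix code. No codeword is a prefix of any other codeword.


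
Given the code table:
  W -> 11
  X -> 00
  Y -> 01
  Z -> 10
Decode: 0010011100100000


Decoding:
00 -> X
10 -> Z
01 -> Y
11 -> W
00 -> X
10 -> Z
00 -> X
00 -> X


Result: XZYWXZXX


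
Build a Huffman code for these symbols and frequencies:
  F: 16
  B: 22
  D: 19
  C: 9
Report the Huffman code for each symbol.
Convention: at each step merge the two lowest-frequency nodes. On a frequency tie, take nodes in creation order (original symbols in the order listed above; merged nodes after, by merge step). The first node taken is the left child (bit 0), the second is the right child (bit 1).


Huffman tree construction:
Step 1: Merge C(9) + F(16) = 25
Step 2: Merge D(19) + B(22) = 41
Step 3: Merge (C+F)(25) + (D+B)(41) = 66
Read each symbol's code off the tree from the root (left child = 0, right child = 1).

Codes:
  F: 01 (length 2)
  B: 11 (length 2)
  D: 10 (length 2)
  C: 00 (length 2)
Average code length: 132/66 = 2.0000 bits/symbol


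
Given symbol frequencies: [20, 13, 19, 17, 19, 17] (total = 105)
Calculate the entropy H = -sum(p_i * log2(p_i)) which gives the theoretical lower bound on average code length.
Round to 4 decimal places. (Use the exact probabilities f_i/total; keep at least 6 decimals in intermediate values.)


Per-symbol terms -p_i * log2(p_i) with p_i = f_i/105:
  p = 20/105 = 0.190476: log2(p) = -2.392317, -p*log2(p) = 0.455680
  p = 13/105 = 0.123810: log2(p) = -3.013806, -p*log2(p) = 0.373138
  p = 19/105 = 0.180952: log2(p) = -2.466318, -p*log2(p) = 0.446286
  p = 17/105 = 0.161905: log2(p) = -2.626783, -p*log2(p) = 0.425289
  p = 19/105 = 0.180952: log2(p) = -2.466318, -p*log2(p) = 0.446286
  p = 17/105 = 0.161905: log2(p) = -2.626783, -p*log2(p) = 0.425289
H = 0.455680 + 0.373138 + 0.446286 + 0.425289 + 0.446286 + 0.425289 = 2.571968

H = 2.572 bits/symbol


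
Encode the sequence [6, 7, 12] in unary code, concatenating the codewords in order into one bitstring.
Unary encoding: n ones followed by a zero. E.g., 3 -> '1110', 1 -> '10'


Encode each number as n ones followed by a terminating 0:
  6 -> 1111110 (7 bits)
  7 -> 11111110 (8 bits)
  12 -> 1111111111110 (13 bits)
Total length = 7 + 8 + 13 = 28 bits.

Unary([6, 7, 12]) = 1111110111111101111111111110 (28 bits)


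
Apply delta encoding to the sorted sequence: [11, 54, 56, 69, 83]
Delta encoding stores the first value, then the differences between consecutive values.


First value: 11
Deltas:
  54 - 11 = 43
  56 - 54 = 2
  69 - 56 = 13
  83 - 69 = 14


Delta encoded: [11, 43, 2, 13, 14]


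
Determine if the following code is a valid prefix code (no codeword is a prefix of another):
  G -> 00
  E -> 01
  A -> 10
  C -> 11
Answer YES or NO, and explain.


Checking each pair (does one codeword prefix another?):
  G='00' vs E='01': no prefix
  G='00' vs A='10': no prefix
  G='00' vs C='11': no prefix
  E='01' vs G='00': no prefix
  E='01' vs A='10': no prefix
  E='01' vs C='11': no prefix
  A='10' vs G='00': no prefix
  A='10' vs E='01': no prefix
  A='10' vs C='11': no prefix
  C='11' vs G='00': no prefix
  C='11' vs E='01': no prefix
  C='11' vs A='10': no prefix
No violation found over all pairs.

YES -- this is a valid prefix code. No codeword is a prefix of any other codeword.
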